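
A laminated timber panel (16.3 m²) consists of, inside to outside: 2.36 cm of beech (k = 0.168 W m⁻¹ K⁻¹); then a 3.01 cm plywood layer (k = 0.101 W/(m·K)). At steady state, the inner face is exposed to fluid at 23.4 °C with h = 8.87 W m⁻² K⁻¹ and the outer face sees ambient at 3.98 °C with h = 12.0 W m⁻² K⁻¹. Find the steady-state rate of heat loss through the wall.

Q = 499 W

Resistance network (inner→outer):
  R_conv,in = 1/(hA) = 1/(8.87·16.3) = 0.006917 K/W
  R_beech = L/(kA) = 0.0236/(0.168·16.3) = 0.008618 K/W
  R_plywood = L/(kA) = 0.0301/(0.101·16.3) = 0.01828 K/W
  R_conv,out = 1/(hA) = 1/(12.0·16.3) = 0.005112 K/W
ΣR = 0.006917 + 0.008618 + 0.01828 + 0.005112 = 0.03893 K/W
Q = ΔT/ΣR = (23.4 °C − 3.98 °C)/0.03893 = 499 W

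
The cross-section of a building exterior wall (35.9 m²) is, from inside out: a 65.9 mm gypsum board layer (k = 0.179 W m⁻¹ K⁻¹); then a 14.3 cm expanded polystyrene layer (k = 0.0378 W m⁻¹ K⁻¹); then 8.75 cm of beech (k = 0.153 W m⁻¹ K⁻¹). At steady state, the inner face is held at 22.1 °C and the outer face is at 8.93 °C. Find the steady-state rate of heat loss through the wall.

Q = 100 W

Series thermal resistances, inner to outer:
  R_gypsum board = L/(kA) = 0.0659/(0.179·35.9) = 0.01026 K/W
  R_expanded polystyrene = L/(kA) = 0.143/(0.0378·35.9) = 0.1054 K/W
  R_beech = L/(kA) = 0.0875/(0.153·35.9) = 0.01593 K/W
ΣR = 0.01026 + 0.1054 + 0.01593 = 0.1316 K/W
Q = ΔT/ΣR = (22.1 °C − 8.93 °C)/0.1316 = 100 W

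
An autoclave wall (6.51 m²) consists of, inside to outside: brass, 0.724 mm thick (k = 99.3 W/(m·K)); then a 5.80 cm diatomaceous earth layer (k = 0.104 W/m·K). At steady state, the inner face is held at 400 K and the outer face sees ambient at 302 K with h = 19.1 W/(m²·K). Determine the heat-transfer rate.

Q = 1050 W

Treat each layer as a resistance in series:
  R_brass = L/(kA) = 7.24×10^-4/(99.3·6.51) = 1.120×10^-6 K/W
  R_diatomaceous earth = L/(kA) = 0.0580/(0.104·6.51) = 0.08567 K/W
  R_conv,out = 1/(hA) = 1/(19.1·6.51) = 0.008042 K/W
ΣR = 1.120×10^-6 + 0.08567 + 0.008042 = 0.09371 K/W
Q = ΔT/ΣR = (400 K − 302 K)/0.09371 = 1050 W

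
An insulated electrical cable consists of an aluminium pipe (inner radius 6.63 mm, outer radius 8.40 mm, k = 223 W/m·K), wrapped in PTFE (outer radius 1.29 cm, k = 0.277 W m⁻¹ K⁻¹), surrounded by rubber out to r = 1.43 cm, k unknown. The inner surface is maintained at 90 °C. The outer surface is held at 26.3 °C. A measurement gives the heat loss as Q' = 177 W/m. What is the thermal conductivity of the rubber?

ΣR = ΔT/Q' = |90 − 26.3|/177 = 0.3599 m·K/W
Known resistances:
  R'_aluminium = ln(0.00840/0.00663)/(2πk) = 0.2366/(2π·223) = 1.689×10^-4 m·K/W
  R'_PTFE = ln(0.0129/0.00840)/(2πk) = 0.4290/(2π·0.277) = 0.2465 m·K/W
R_rubber = ΣR − ΣR_known = 0.3599 − 0.2467 = 0.1132 m·K/W
ln(r₂/r₁)/(2πk) = 0.1132 ⇒ k = 0.1030/(2π·0.1132) = 0.145 W/m·K

k = 0.145 W/m·K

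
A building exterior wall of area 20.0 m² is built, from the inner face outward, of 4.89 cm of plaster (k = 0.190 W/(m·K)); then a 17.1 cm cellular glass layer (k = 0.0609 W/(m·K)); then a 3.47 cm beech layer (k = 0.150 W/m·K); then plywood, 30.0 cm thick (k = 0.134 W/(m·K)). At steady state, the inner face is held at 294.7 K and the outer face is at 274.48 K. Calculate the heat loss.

Q = 73.1 W

Series thermal resistances, inner to outer:
  R_plaster = L/(kA) = 0.0489/(0.190·20.0) = 0.01287 K/W
  R_cellular glass = L/(kA) = 0.171/(0.0609·20.0) = 0.1404 K/W
  R_beech = L/(kA) = 0.0347/(0.150·20.0) = 0.01157 K/W
  R_plywood = L/(kA) = 0.300/(0.134·20.0) = 0.1119 K/W
ΣR = 0.01287 + 0.1404 + 0.01157 + 0.1119 = 0.2767 K/W
Q = ΔT/ΣR = (294.7 K − 274.48 K)/0.2767 = 73.1 W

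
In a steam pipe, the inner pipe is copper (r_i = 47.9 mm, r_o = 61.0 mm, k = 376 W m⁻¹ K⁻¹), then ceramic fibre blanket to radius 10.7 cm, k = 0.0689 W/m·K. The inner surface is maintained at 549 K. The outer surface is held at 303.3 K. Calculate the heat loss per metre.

Series thermal resistances, inner to outer:
  R'_copper = ln(0.0610/0.0479)/(2πk) = 0.2418/(2π·376) = 1.023×10^-4 m·K/W
  R'_ceramic fibre blanket = ln(0.107/0.0610)/(2πk) = 0.5620/(2π·0.0689) = 1.298 m·K/W
ΣR = 1.023×10^-4 + 1.298 = 1.298 m·K/W
Q' = ΔT/ΣR = (549 K − 303.3 K)/1.298 = 189 W/m

Q' = 189 W/m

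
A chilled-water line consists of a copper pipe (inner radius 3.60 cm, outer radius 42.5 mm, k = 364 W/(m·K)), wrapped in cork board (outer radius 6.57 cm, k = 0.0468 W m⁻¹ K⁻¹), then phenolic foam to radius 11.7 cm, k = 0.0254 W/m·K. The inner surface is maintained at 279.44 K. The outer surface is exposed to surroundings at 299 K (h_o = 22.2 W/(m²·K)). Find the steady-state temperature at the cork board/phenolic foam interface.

T = 285.1 K

Resistance network (inner→outer):
  R'_copper = ln(0.0425/0.0360)/(2πk) = 0.1660/(2π·364) = 7.258×10^-5 m·K/W
  R'_cork board = ln(0.0657/0.0425)/(2πk) = 0.4356/(2π·0.0468) = 1.481 m·K/W
  R'_phenolic foam = ln(0.117/0.0657)/(2πk) = 0.5771/(2π·0.0254) = 3.616 m·K/W
  R'_conv,out = 1/(2πr h) = 1/(2π·0.117·22.2) = 0.06127 m·K/W
ΣR = 7.258×10^-5 + 1.481 + 3.616 + 0.06127 = 5.158 m·K/W
Q' = ΔT/ΣR = (279.44 K − 299 K)/5.158 = -3.792 W/m
From the inner boundary to the cork board/phenolic foam interface, ΣR_partial = 1.481 m·K/W.
T_interface = T_in − Q'·ΣR_partial = 279.44 K − (-3.792)(1.481) = 285.1 K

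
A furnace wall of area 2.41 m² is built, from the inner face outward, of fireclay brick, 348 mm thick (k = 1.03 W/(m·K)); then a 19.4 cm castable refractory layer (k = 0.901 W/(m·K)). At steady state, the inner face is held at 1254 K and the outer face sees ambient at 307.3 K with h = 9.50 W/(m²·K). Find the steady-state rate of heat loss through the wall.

Q = 3.47 kW

Treat each layer as a resistance in series:
  R_fireclay brick = L/(kA) = 0.348/(1.03·2.41) = 0.1402 K/W
  R_castable refractory = L/(kA) = 0.194/(0.901·2.41) = 0.08934 K/W
  R_conv,out = 1/(hA) = 1/(9.50·2.41) = 0.04368 K/W
ΣR = 0.1402 + 0.08934 + 0.04368 = 0.2732 K/W
Q = ΔT/ΣR = (1254 K − 307.3 K)/0.2732 = 3470 W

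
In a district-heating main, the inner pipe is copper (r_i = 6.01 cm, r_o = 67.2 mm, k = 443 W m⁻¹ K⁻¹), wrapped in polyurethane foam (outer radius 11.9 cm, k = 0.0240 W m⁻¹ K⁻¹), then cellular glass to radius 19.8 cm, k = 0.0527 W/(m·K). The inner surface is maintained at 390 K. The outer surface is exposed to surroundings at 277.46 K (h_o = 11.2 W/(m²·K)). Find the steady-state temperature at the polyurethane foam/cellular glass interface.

Series thermal resistances, inner to outer:
  R'_copper = ln(0.0672/0.0601)/(2πk) = 0.1117/(2π·443) = 4.012×10^-5 m·K/W
  R'_polyurethane foam = ln(0.119/0.0672)/(2πk) = 0.5715/(2π·0.0240) = 3.790 m·K/W
  R'_cellular glass = ln(0.198/0.119)/(2πk) = 0.5091/(2π·0.0527) = 1.538 m·K/W
  R'_conv,out = 1/(2πr h) = 1/(2π·0.198·11.2) = 0.07177 m·K/W
ΣR = 4.012×10^-5 + 3.790 + 1.538 + 0.07177 = 5.400 m·K/W
Q' = ΔT/ΣR = (390 K − 277.46 K)/5.400 = 20.84 W/m
From the inner boundary to the polyurethane foam/cellular glass interface, ΣR_partial = 3.790 m·K/W.
T_interface = T_in − Q'·ΣR_partial = 390 K − (20.84)(3.790) = 311.0 K

T = 311.0 K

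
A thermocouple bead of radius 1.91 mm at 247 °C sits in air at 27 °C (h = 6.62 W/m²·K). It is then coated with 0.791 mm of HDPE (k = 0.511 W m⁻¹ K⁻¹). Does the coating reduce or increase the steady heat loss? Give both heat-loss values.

increases: 0.0668 → 0.132 W

Critical radius for a sphere: r_cr = 2k/h = 0.154 m = 15.4 cm.
Outer radius after coating: r₂ = 0.00191 + 7.91×10^-4 = 0.002701 m.
Since r₁ < r_cr and r₂ ≤ r_cr, the coating moves toward the maximum at r_cr — heat loss rises.
Bare: R = 1/(4πr₁²h) = 3295 K/W; Q = 220/3295 = 0.0668 W.
Coated: R = R_cond + R_conv = 1672 K/W; Q = 220/1672 = 0.132 W.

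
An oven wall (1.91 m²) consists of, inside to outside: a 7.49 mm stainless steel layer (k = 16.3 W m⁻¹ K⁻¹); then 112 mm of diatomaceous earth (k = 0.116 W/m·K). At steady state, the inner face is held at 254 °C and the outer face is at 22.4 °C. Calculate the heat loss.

Series thermal resistances, inner to outer:
  R_stainless steel = L/(kA) = 0.00749/(16.3·1.91) = 2.406×10^-4 K/W
  R_diatomaceous earth = L/(kA) = 0.112/(0.116·1.91) = 0.5055 K/W
ΣR = 2.406×10^-4 + 0.5055 = 0.5057 K/W
Q = ΔT/ΣR = (254 °C − 22.4 °C)/0.5057 = 458 W

Q = 458 W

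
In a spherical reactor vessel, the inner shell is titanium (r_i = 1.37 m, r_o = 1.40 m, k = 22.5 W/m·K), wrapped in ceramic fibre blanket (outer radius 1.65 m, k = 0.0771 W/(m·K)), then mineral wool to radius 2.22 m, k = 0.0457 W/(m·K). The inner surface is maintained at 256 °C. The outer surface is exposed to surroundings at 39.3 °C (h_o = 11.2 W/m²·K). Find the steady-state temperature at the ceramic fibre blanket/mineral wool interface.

Series thermal resistances, inner to outer:
  R_titanium = (1/1.37 − 1/1.40)/(4πk) = 0.01564/(4π·22.5) = 5.532×10^-5 K/W
  R_ceramic fibre blanket = (1/1.40 − 1/1.65)/(4πk) = 0.1082/(4π·0.0771) = 0.1117 K/W
  R_mineral wool = (1/1.65 − 1/2.22)/(4πk) = 0.1556/(4π·0.0457) = 0.2710 K/W
  R_conv,out = 1/(4πr²h) = 1/(4π·2.22²·11.2) = 0.001442 K/W
ΣR = 5.532×10^-5 + 0.1117 + 0.2710 + 0.001442 = 0.3842 K/W
Q = ΔT/ΣR = (256 °C − 39.3 °C)/0.3842 = 564.0 W
From the inner boundary to the ceramic fibre blanket/mineral wool interface, ΣR_partial = 0.1118 K/W.
T_interface = T_in − Q·ΣR_partial = 256 °C − (564.0)(0.1118) = 193 °C

T = 193 °C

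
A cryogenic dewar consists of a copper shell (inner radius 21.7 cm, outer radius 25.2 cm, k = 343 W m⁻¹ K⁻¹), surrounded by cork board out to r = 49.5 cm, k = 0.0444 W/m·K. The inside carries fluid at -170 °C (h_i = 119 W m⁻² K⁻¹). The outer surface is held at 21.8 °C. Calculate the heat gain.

Q = 54.7 W

Resistance network (inner→outer):
  R_conv,in = 1/(4πr²h) = 1/(4π·0.217²·119) = 0.01420 K/W
  R_copper = (1/0.217 − 1/0.252)/(4πk) = 0.6400/(4π·343) = 1.485×10^-4 K/W
  R_cork board = (1/0.252 − 1/0.495)/(4πk) = 1.948/(4π·0.0444) = 3.491 K/W
ΣR = 0.01420 + 1.485×10^-4 + 3.491 = 3.505 K/W
Q = ΔT/ΣR = (-170 °C − 21.8 °C)/3.505 = -54.7 W
(Negative Q ⇒ heat flows inward; heat gain = 54.7 W.)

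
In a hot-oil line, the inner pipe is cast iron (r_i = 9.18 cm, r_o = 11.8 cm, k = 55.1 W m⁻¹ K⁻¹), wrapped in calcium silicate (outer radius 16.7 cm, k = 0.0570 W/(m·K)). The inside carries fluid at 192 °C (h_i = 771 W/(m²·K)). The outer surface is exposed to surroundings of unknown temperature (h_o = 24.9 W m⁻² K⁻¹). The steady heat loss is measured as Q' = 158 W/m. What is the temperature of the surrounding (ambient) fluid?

T_out = 32.3 °C

Series resistances:
  R'_conv,in = 1/(2πr h) = 1/(2π·0.0918·771) = 0.002249 m·K/W
  R'_cast iron = ln(0.118/0.0918)/(2πk) = 0.2511/(2π·55.1) = 7.252×10^-4 m·K/W
  R'_calcium silicate = ln(0.167/0.118)/(2πk) = 0.3473/(2π·0.0570) = 0.9698 m·K/W
  R'_conv,out = 1/(2πr h) = 1/(2π·0.167·24.9) = 0.03827 m·K/W
ΣR = 1.011 m·K/W
ΔT = Q'·ΣR = 158 × 1.011 = 159.7 K
Heat flows outward, so T_out = T_in − ΔT = 192 − 159.7 = 32.3 °C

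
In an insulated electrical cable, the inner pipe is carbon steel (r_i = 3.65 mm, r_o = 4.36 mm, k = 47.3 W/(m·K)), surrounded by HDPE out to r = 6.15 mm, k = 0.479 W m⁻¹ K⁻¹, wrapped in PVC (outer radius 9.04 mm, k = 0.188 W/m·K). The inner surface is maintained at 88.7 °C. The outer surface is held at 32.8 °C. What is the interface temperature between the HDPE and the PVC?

T = 74.1 °C

Series thermal resistances, inner to outer:
  R'_carbon steel = ln(0.00436/0.00365)/(2πk) = 0.1777/(2π·47.3) = 5.981×10^-4 m·K/W
  R'_HDPE = ln(0.00615/0.00436)/(2πk) = 0.3440/(2π·0.479) = 0.1143 m·K/W
  R'_PVC = ln(0.00904/0.00615)/(2πk) = 0.3852/(2π·0.188) = 0.3261 m·K/W
ΣR = 5.981×10^-4 + 0.1143 + 0.3261 = 0.4410 m·K/W
Q' = ΔT/ΣR = (88.7 °C − 32.8 °C)/0.4410 = 126.8 W/m
From the inner boundary to the HDPE/PVC interface, ΣR_partial = 0.1149 m·K/W.
T_interface = T_in − Q'·ΣR_partial = 88.7 °C − (126.8)(0.1149) = 74.1 °C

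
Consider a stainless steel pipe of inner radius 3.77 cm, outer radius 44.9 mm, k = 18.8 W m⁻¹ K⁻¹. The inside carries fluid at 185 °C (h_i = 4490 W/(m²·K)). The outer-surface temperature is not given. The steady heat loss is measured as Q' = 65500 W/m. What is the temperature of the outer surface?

T_out = 26.5 °C

Series resistances:
  R'_conv,in = 1/(2πr h) = 1/(2π·0.0377·4490) = 9.402×10^-4 m·K/W
  R'_stainless steel = ln(0.0449/0.0377)/(2πk) = 0.1748/(2π·18.8) = 0.001480 m·K/W
ΣR = 0.002420 m·K/W
ΔT = Q'·ΣR = 65500 × 0.002420 = 158.5 K
Heat flows outward, so T_out = T_in − ΔT = 185 − 158.5 = 26.5 °C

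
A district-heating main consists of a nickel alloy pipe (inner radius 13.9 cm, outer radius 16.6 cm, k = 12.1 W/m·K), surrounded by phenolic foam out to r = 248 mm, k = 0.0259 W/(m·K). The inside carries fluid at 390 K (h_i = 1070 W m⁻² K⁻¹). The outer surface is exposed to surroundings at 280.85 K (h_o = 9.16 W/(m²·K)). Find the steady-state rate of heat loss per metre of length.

Series thermal resistances, inner to outer:
  R'_conv,in = 1/(2πr h) = 1/(2π·0.139·1070) = 0.001070 m·K/W
  R'_nickel alloy = ln(0.166/0.139)/(2πk) = 0.1775/(2π·12.1) = 0.002335 m·K/W
  R'_phenolic foam = ln(0.248/0.166)/(2πk) = 0.4014/(2π·0.0259) = 2.467 m·K/W
  R'_conv,out = 1/(2πr h) = 1/(2π·0.248·9.16) = 0.07006 m·K/W
ΣR = 0.001070 + 0.002335 + 2.467 + 0.07006 = 2.540 m·K/W
Q' = ΔT/ΣR = (390 K − 280.85 K)/2.540 = 43.0 W/m

Q' = 43.0 W/m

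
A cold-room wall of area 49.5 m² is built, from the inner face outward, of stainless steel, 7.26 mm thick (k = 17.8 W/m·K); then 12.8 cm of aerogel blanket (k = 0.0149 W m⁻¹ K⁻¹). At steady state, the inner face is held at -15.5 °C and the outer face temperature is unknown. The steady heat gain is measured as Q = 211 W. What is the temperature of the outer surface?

T_out = 21.1 °C

Series resistances:
  R_stainless steel = L/(kA) = 0.00726/(17.8·49.5) = 8.240×10^-6 K/W
  R_aerogel blanket = L/(kA) = 0.128/(0.0149·49.5) = 0.1735 K/W
ΣR = 0.1736 K/W
ΔT = Q·ΣR = 211 × 0.1736 = 36.63 K
Heat flows inward, so T_out = T_in + ΔT = -15.5 + 36.63 = 21.1 °C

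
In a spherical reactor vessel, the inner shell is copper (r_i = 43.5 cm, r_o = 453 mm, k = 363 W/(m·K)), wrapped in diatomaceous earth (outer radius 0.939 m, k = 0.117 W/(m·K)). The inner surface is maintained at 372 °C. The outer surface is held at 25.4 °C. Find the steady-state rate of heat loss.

Series thermal resistances, inner to outer:
  R_copper = (1/0.435 − 1/0.453)/(4πk) = 0.09135/(4π·363) = 2.002×10^-5 K/W
  R_diatomaceous earth = (1/0.453 − 1/0.939)/(4πk) = 1.143/(4π·0.117) = 0.7771 K/W
ΣR = 2.002×10^-5 + 0.7771 = 0.7771 K/W
Q = ΔT/ΣR = (372 °C − 25.4 °C)/0.7771 = 446 W

Q = 446 W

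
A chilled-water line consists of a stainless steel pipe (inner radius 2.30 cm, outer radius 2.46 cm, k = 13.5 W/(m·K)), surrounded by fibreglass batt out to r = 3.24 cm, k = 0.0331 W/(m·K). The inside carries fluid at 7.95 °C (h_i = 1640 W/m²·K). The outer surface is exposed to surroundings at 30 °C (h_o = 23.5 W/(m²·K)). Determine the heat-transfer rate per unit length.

Treat each layer as a resistance in series:
  R'_conv,in = 1/(2πr h) = 1/(2π·0.0230·1640) = 0.004219 m·K/W
  R'_stainless steel = ln(0.0246/0.0230)/(2πk) = 0.06725/(2π·13.5) = 7.929×10^-4 m·K/W
  R'_fibreglass batt = ln(0.0324/0.0246)/(2πk) = 0.2754/(2π·0.0331) = 1.324 m·K/W
  R'_conv,out = 1/(2πr h) = 1/(2π·0.0324·23.5) = 0.2090 m·K/W
ΣR = 0.004219 + 7.929×10^-4 + 1.324 + 0.2090 = 1.538 m·K/W
Q' = ΔT/ΣR = (7.95 °C − 30 °C)/1.538 = -14.3 W/m
(Negative Q' ⇒ heat flows inward; heat gain = 14.3 W/m.)

Q' = 14.3 W/m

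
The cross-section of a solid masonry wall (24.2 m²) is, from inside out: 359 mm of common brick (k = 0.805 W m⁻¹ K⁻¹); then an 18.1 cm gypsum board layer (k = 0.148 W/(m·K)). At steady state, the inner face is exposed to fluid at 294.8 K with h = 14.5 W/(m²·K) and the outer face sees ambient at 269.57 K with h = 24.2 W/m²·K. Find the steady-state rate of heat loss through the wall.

Treat each layer as a resistance in series:
  R_conv,in = 1/(hA) = 1/(14.5·24.2) = 0.002850 K/W
  R_common brick = L/(kA) = 0.359/(0.805·24.2) = 0.01843 K/W
  R_gypsum board = L/(kA) = 0.181/(0.148·24.2) = 0.05054 K/W
  R_conv,out = 1/(hA) = 1/(24.2·24.2) = 0.001708 K/W
ΣR = 0.002850 + 0.01843 + 0.05054 + 0.001708 = 0.07353 K/W
Q = ΔT/ΣR = (294.8 K − 269.57 K)/0.07353 = 343 W

Q = 343 W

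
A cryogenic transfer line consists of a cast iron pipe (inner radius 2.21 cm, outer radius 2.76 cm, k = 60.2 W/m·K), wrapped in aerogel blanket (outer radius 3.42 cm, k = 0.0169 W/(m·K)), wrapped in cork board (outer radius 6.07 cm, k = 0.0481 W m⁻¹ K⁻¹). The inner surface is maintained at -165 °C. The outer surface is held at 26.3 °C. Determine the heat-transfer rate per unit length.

Q' = 48.8 W/m

Resistance network (inner→outer):
  R'_cast iron = ln(0.0276/0.0221)/(2πk) = 0.2222/(2π·60.2) = 5.875×10^-4 m·K/W
  R'_aerogel blanket = ln(0.0342/0.0276)/(2πk) = 0.2144/(2π·0.0169) = 2.019 m·K/W
  R'_cork board = ln(0.0607/0.0342)/(2πk) = 0.5737/(2π·0.0481) = 1.898 m·K/W
ΣR = 5.875×10^-4 + 2.019 + 1.898 = 3.918 m·K/W
Q' = ΔT/ΣR = (-165 °C − 26.3 °C)/3.918 = -48.8 W/m
(Negative Q' ⇒ heat flows inward; heat gain = 48.8 W/m.)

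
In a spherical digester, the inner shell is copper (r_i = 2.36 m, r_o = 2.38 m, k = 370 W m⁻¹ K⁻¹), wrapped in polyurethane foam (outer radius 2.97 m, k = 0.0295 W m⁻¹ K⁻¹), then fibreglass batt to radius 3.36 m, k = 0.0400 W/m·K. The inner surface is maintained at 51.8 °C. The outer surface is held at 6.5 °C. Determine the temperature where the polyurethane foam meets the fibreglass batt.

Series thermal resistances, inner to outer:
  R_copper = (1/2.36 − 1/2.38)/(4πk) = 0.003561/(4π·370) = 7.658×10^-7 K/W
  R_polyurethane foam = (1/2.38 − 1/2.97)/(4πk) = 0.08347/(4π·0.0295) = 0.2252 K/W
  R_fibreglass batt = (1/2.97 − 1/3.36)/(4πk) = 0.03908/(4π·0.0400) = 0.07775 K/W
ΣR = 7.658×10^-7 + 0.2252 + 0.07775 = 0.3030 K/W
Q = ΔT/ΣR = (51.8 °C − 6.5 °C)/0.3030 = 149.5 W
From the inner boundary to the polyurethane foam/fibreglass batt interface, ΣR_partial = 0.2252 K/W.
T_interface = T_in − Q·ΣR_partial = 51.8 °C − (149.5)(0.2252) = 18.1 °C

T = 18.1 °C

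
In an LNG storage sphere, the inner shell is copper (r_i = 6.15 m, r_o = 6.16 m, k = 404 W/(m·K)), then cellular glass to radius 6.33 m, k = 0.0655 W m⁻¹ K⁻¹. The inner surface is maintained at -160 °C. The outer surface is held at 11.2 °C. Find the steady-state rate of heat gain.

Treat each layer as a resistance in series:
  R_copper = (1/6.15 − 1/6.16)/(4πk) = 2.640×10^-4/(4π·404) = 5.199×10^-8 K/W
  R_cellular glass = (1/6.16 − 1/6.33)/(4πk) = 0.004360/(4π·0.0655) = 0.005297 K/W
ΣR = 5.199×10^-8 + 0.005297 = 0.005297 K/W
Q = ΔT/ΣR = (-160 °C − 11.2 °C)/0.005297 = -32300 W
(Negative Q ⇒ heat flows inward; heat gain = 32300 W.)

Q = 32.3 kW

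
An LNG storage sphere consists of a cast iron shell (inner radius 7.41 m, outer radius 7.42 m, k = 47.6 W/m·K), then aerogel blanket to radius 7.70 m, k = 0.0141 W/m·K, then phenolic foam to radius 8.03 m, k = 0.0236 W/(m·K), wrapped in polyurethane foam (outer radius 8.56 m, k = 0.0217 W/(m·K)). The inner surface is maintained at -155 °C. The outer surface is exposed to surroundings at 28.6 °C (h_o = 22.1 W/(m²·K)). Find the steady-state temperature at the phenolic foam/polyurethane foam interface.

Resistance network (inner→outer):
  R_cast iron = (1/7.41 − 1/7.42)/(4πk) = 1.819×10^-4/(4π·47.6) = 3.041×10^-7 K/W
  R_aerogel blanket = (1/7.42 − 1/7.70)/(4πk) = 0.004901/(4π·0.0141) = 0.02766 K/W
  R_phenolic foam = (1/7.70 − 1/8.03)/(4πk) = 0.005337/(4π·0.0236) = 0.01800 K/W
  R_polyurethane foam = (1/8.03 − 1/8.56)/(4πk) = 0.007711/(4π·0.0217) = 0.02828 K/W
  R_conv,out = 1/(4πr²h) = 1/(4π·8.56²·22.1) = 4.914×10^-5 K/W
ΣR = 3.041×10^-7 + 0.02766 + 0.01800 + 0.02828 + 4.914×10^-5 = 0.07399 K/W
Q = ΔT/ΣR = (-155 °C − 28.6 °C)/0.07399 = -2481 W
From the inner boundary to the phenolic foam/polyurethane foam interface, ΣR_partial = 0.04566 K/W.
T_interface = T_in − Q·ΣR_partial = -155 °C − (-2481)(0.04566) = -41.7 °C

T = -41.7 °C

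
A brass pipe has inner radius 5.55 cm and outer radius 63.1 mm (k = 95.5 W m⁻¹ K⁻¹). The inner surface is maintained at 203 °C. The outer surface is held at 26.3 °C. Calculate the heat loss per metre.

Q' = 8.26×10^5 W/m

Q' = 2πk·ΔT/ln(r₂/r₁) = 2π × 95.5 × 176.7 / ln(0.0631/0.0555) = 8.26×10^5 W/m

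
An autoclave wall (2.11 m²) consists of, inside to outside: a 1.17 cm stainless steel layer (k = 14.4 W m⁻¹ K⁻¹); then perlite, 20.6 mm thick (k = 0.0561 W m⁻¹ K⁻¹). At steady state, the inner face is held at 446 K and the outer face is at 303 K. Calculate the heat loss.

Q = 820 W

Resistance network (inner→outer):
  R_stainless steel = L/(kA) = 0.0117/(14.4·2.11) = 3.851×10^-4 K/W
  R_perlite = L/(kA) = 0.0206/(0.0561·2.11) = 0.1740 K/W
ΣR = 3.851×10^-4 + 0.1740 = 0.1744 K/W
Q = ΔT/ΣR = (446 K − 303 K)/0.1744 = 820 W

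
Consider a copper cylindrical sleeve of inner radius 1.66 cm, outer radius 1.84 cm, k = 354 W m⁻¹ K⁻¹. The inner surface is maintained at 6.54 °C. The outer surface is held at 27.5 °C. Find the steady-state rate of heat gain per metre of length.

Q' = 2πk·ΔT/ln(r₂/r₁) = 2π × 354 × 20.96 / ln(0.0184/0.0166) = 4.53×10^5 W/m

Q' = 453 kW/m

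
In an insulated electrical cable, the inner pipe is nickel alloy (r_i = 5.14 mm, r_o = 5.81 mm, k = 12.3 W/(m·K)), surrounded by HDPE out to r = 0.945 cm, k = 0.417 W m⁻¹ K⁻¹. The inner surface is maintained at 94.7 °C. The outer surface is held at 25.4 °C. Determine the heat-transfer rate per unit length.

Series thermal resistances, inner to outer:
  R'_nickel alloy = ln(0.00581/0.00514)/(2πk) = 0.1225/(2π·12.3) = 0.001585 m·K/W
  R'_HDPE = ln(0.00945/0.00581)/(2πk) = 0.4864/(2π·0.417) = 0.1857 m·K/W
ΣR = 0.001585 + 0.1857 = 0.1873 m·K/W
Q' = ΔT/ΣR = (94.7 °C − 25.4 °C)/0.1873 = 370 W/m

Q' = 370 W/m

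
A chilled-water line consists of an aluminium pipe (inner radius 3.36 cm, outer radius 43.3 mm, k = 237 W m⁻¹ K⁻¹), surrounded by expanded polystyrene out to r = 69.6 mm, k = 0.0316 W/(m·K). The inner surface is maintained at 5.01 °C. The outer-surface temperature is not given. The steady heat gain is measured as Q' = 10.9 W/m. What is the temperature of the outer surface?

T_out = 31.1 °C

Series resistances:
  R'_aluminium = ln(0.0433/0.0336)/(2πk) = 0.2536/(2π·237) = 1.703×10^-4 m·K/W
  R'_expanded polystyrene = ln(0.0696/0.0433)/(2πk) = 0.4746/(2π·0.0316) = 2.390 m·K/W
ΣR = 2.391 m·K/W
ΔT = Q'·ΣR = 10.9 × 2.391 = 26.06 K
Heat flows inward, so T_out = T_in + ΔT = 5.01 + 26.06 = 31.1 °C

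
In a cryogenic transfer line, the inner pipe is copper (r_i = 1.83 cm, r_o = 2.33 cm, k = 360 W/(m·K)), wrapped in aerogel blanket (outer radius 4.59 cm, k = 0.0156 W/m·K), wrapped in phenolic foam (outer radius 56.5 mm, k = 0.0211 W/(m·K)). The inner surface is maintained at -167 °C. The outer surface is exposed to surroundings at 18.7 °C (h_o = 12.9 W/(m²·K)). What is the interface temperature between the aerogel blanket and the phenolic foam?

Treat each layer as a resistance in series:
  R'_copper = ln(0.0233/0.0183)/(2πk) = 0.2416/(2π·360) = 1.068×10^-4 m·K/W
  R'_aerogel blanket = ln(0.0459/0.0233)/(2πk) = 0.6780/(2π·0.0156) = 6.917 m·K/W
  R'_phenolic foam = ln(0.0565/0.0459)/(2πk) = 0.2078/(2π·0.0211) = 1.567 m·K/W
  R'_conv,out = 1/(2πr h) = 1/(2π·0.0565·12.9) = 0.2184 m·K/W
ΣR = 1.068×10^-4 + 6.917 + 1.567 + 0.2184 = 8.703 m·K/W
Q' = ΔT/ΣR = (-167 °C − 18.7 °C)/8.703 = -21.34 W/m
From the inner boundary to the aerogel blanket/phenolic foam interface, ΣR_partial = 6.917 m·K/W.
T_interface = T_in − Q'·ΣR_partial = -167 °C − (-21.34)(6.917) = -19.4 °C

T = -19.4 °C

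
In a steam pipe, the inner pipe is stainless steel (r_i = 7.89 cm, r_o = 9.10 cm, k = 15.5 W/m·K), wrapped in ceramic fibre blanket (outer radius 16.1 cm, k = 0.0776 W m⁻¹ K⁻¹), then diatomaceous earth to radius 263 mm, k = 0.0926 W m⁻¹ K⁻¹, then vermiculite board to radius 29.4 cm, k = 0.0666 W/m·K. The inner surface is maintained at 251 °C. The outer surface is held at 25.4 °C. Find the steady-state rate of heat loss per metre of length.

Q' = 98.9 W/m

Treat each layer as a resistance in series:
  R'_stainless steel = ln(0.0910/0.0789)/(2πk) = 0.1427/(2π·15.5) = 0.001465 m·K/W
  R'_ceramic fibre blanket = ln(0.161/0.0910)/(2πk) = 0.5705/(2π·0.0776) = 1.170 m·K/W
  R'_diatomaceous earth = ln(0.263/0.161)/(2πk) = 0.4907/(2π·0.0926) = 0.8435 m·K/W
  R'_vermiculite board = ln(0.294/0.263)/(2πk) = 0.1114/(2π·0.0666) = 0.2663 m·K/W
ΣR = 0.001465 + 1.170 + 0.8435 + 0.2663 = 2.281 m·K/W
Q' = ΔT/ΣR = (251 °C − 25.4 °C)/2.281 = 98.9 W/m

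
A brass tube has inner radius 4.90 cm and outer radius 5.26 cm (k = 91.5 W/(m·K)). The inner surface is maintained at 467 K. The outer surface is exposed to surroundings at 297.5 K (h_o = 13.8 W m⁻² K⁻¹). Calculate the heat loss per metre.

Q' = 773 W/m

Treat each layer as a resistance in series:
  R'_brass = ln(0.0526/0.0490)/(2πk) = 0.07090/(2π·91.5) = 1.233×10^-4 m·K/W
  R'_conv,out = 1/(2πr h) = 1/(2π·0.0526·13.8) = 0.2193 m·K/W
ΣR = 1.233×10^-4 + 0.2193 = 0.2194 m·K/W
Q' = ΔT/ΣR = (467 K − 297.5 K)/0.2194 = 773 W/m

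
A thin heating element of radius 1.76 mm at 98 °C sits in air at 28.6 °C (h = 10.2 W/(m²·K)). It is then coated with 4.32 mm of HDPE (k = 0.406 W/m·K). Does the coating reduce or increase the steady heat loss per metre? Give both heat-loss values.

Critical radius for a cylinder: r_cr = k/h = 0.0398 m = 3.98 cm.
Outer radius after coating: r₂ = 0.00176 + 0.00432 = 0.00608 m.
Since r₁ < r_cr and r₂ ≤ r_cr, the coating moves toward the maximum at r_cr — heat loss rises.
Bare: R = 1/(2πr₁h) = 8.866 m·K/W; Q = 69.4/8.866 = 7.83 W/m.
Coated: R = R_cond + R_conv = 3.052 m·K/W; Q = 69.4/3.052 = 22.7 W/m.

increases: 7.83 → 22.7 W/m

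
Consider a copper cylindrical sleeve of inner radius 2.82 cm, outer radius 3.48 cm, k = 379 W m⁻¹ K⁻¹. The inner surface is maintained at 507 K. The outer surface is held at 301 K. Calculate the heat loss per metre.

Q' = 2330 kW/m

Q' = 2πk·ΔT/ln(r₂/r₁) = 2π × 379 × 206 / ln(0.0348/0.0282) = 2.33×10^6 W/m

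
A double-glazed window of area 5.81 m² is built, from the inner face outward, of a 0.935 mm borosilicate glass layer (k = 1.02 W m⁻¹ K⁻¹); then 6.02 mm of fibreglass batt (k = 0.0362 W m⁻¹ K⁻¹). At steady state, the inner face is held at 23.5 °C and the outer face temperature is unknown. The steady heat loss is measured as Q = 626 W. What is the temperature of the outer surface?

Series resistances:
  R_borosilicate glass = L/(kA) = 9.35×10^-4/(1.02·5.81) = 1.578×10^-4 K/W
  R_fibreglass batt = L/(kA) = 0.00602/(0.0362·5.81) = 0.02862 K/W
ΣR = 0.02878 K/W
ΔT = Q·ΣR = 626 × 0.02878 = 18.02 K
Heat flows outward, so T_out = T_in − ΔT = 23.5 − 18.02 = 5.48 °C

T_out = 5.48 °C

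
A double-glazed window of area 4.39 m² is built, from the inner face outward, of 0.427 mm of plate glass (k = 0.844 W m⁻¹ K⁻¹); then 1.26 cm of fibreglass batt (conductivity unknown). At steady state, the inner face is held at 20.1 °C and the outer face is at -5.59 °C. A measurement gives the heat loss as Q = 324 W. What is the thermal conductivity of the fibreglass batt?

ΣR = ΔT/Q = |20.1 − -5.59|/324 = 0.07929 K/W
Known resistances:
  R_plate glass = L/(kA) = 4.27×10^-4/(0.844·4.39) = 1.152×10^-4 K/W
R_fibreglass batt = ΣR − ΣR_known = 0.07929 − 1.152×10^-4 = 0.07917 K/W
L/(kA) = 0.07917 ⇒ k = 0.0126/(0.07917·4.39) = 0.0363 W/m·K

k = 0.0363 W/m·K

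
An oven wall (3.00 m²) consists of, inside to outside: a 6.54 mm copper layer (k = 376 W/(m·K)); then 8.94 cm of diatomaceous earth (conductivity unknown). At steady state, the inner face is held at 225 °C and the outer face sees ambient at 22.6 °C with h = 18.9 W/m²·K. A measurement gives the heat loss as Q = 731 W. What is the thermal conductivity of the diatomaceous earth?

ΣR = ΔT/Q = |225 − 22.6|/731 = 0.2769 K/W
Known resistances:
  R_copper = L/(kA) = 0.00654/(376·3.00) = 5.798×10^-6 K/W
  R_conv,out = 1/(hA) = 1/(18.9·3.00) = 0.01764 K/W
R_diatomaceous earth = ΣR − ΣR_known = 0.2769 − 0.01765 = 0.2592 K/W
L/(kA) = 0.2592 ⇒ k = 0.0894/(0.2592·3.00) = 0.115 W/m·K

k = 0.115 W/m·K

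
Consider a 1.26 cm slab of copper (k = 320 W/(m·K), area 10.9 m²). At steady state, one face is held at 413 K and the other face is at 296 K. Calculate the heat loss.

Q = 32400 kW

Q = kA·ΔT/L = 320 × 10.9 × |413 K − 296 K| / 0.0126 = 3.24×10^7 W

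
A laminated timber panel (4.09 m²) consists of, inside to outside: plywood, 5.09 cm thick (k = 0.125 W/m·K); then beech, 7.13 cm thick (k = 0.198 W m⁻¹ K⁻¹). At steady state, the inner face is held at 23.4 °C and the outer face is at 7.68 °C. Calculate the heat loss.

Treat each layer as a resistance in series:
  R_plywood = L/(kA) = 0.0509/(0.125·4.09) = 0.09956 K/W
  R_beech = L/(kA) = 0.0713/(0.198·4.09) = 0.08804 K/W
ΣR = 0.09956 + 0.08804 = 0.1876 K/W
Q = ΔT/ΣR = (23.4 °C − 7.68 °C)/0.1876 = 83.8 W

Q = 83.8 W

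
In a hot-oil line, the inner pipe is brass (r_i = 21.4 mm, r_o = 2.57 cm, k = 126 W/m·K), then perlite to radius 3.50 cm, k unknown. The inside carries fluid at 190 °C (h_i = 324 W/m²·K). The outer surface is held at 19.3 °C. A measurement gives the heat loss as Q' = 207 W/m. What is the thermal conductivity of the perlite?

ΣR = ΔT/Q' = |190 − 19.3|/207 = 0.8246 m·K/W
Known resistances:
  R'_conv,in = 1/(2πr h) = 1/(2π·0.0214·324) = 0.02295 m·K/W
  R'_brass = ln(0.0257/0.0214)/(2πk) = 0.1831/(2π·126) = 2.313×10^-4 m·K/W
R_perlite = ΣR − ΣR_known = 0.8246 − 0.02318 = 0.8014 m·K/W
ln(r₂/r₁)/(2πk) = 0.8014 ⇒ k = 0.3089/(2π·0.8014) = 0.0613 W/m·K

k = 0.0613 W/m·K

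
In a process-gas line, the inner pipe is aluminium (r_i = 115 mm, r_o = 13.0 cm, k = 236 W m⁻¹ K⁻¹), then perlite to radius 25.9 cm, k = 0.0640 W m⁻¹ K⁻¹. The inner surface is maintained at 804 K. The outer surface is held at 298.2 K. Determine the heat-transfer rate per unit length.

Q' = 295 W/m

Resistance network (inner→outer):
  R'_aluminium = ln(0.130/0.115)/(2πk) = 0.1226/(2π·236) = 8.268×10^-5 m·K/W
  R'_perlite = ln(0.259/0.130)/(2πk) = 0.6893/(2π·0.0640) = 1.714 m·K/W
ΣR = 8.268×10^-5 + 1.714 = 1.714 m·K/W
Q' = ΔT/ΣR = (804 K − 298.2 K)/1.714 = 295 W/m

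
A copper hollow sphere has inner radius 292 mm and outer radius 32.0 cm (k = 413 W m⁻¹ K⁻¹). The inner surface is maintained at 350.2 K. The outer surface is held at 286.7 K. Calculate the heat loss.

Q = 1100 kW

Q = 4πk·ΔT/(1/r₁ − 1/r₂) = 4π × 413 × 63.5 / (1/0.292 − 1/0.320) = 1.10×10^6 W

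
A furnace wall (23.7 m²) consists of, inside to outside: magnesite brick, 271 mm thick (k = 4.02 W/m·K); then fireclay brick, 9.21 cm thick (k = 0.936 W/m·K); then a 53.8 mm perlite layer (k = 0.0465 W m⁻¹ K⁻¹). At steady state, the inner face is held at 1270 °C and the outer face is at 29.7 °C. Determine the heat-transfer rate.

Q = 22200 W

Treat each layer as a resistance in series:
  R_magnesite brick = L/(kA) = 0.271/(4.02·23.7) = 0.002844 K/W
  R_fireclay brick = L/(kA) = 0.0921/(0.936·23.7) = 0.004152 K/W
  R_perlite = L/(kA) = 0.0538/(0.0465·23.7) = 0.04882 K/W
ΣR = 0.002844 + 0.004152 + 0.04882 = 0.05582 K/W
Q = ΔT/ΣR = (1270 °C − 29.7 °C)/0.05582 = 22200 W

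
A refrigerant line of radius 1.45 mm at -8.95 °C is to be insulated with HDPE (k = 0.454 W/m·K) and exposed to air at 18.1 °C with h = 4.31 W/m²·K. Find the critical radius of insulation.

For a cylinder, r_cr = k_ins/h = 0.454/4.31 = 0.105 m = 10.5 cm

r_cr = 10.5 cm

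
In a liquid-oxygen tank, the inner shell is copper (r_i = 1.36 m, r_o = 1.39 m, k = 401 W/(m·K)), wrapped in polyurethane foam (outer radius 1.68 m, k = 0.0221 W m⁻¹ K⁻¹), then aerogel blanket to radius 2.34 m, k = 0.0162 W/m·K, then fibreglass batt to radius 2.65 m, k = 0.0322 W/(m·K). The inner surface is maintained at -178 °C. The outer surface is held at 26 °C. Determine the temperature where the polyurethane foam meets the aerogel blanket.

Series thermal resistances, inner to outer:
  R_copper = (1/1.36 − 1/1.39)/(4πk) = 0.01587/(4π·401) = 3.149×10^-6 K/W
  R_polyurethane foam = (1/1.39 − 1/1.68)/(4πk) = 0.1242/(4π·0.0221) = 0.4472 K/W
  R_aerogel blanket = (1/1.68 − 1/2.34)/(4πk) = 0.1679/(4π·0.0162) = 0.8247 K/W
  R_fibreglass batt = (1/2.34 − 1/2.65)/(4πk) = 0.04999/(4π·0.0322) = 0.1235 K/W
ΣR = 3.149×10^-6 + 0.4472 + 0.8247 + 0.1235 = 1.395 K/W
Q = ΔT/ΣR = (-178 °C − 26 °C)/1.395 = -146.2 W
From the inner boundary to the polyurethane foam/aerogel blanket interface, ΣR_partial = 0.4472 K/W.
T_interface = T_in − Q·ΣR_partial = -178 °C − (-146.2)(0.4472) = -113 °C

T = -113 °C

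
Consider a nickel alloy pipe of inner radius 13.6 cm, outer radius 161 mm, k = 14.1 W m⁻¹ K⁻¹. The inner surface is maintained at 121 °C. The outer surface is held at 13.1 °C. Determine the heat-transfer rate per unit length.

Q' = 56.6 kW/m

Q' = 2πk·ΔT/ln(r₂/r₁) = 2π × 14.1 × 107.9 / ln(0.161/0.136) = 56600 W/m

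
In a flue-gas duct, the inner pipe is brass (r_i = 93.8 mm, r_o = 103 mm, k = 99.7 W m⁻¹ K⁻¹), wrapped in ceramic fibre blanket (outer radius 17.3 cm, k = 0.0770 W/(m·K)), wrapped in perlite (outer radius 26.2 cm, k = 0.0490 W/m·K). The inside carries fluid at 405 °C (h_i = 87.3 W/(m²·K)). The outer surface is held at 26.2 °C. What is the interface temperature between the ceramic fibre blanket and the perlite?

Treat each layer as a resistance in series:
  R'_conv,in = 1/(2πr h) = 1/(2π·0.0938·87.3) = 0.01944 m·K/W
  R'_brass = ln(0.103/0.0938)/(2πk) = 0.09356/(2π·99.7) = 1.494×10^-4 m·K/W
  R'_ceramic fibre blanket = ln(0.173/0.103)/(2πk) = 0.5186/(2π·0.0770) = 1.072 m·K/W
  R'_perlite = ln(0.262/0.173)/(2πk) = 0.4151/(2π·0.0490) = 1.348 m·K/W
ΣR = 0.01944 + 1.494×10^-4 + 1.072 + 1.348 = 2.440 m·K/W
Q' = ΔT/ΣR = (405 °C − 26.2 °C)/2.440 = 155.2 W/m
From the inner boundary to the ceramic fibre blanket/perlite interface, ΣR_partial = 1.092 m·K/W.
T_interface = T_in − Q'·ΣR_partial = 405 °C − (155.2)(1.092) = 236 °C

T = 236 °C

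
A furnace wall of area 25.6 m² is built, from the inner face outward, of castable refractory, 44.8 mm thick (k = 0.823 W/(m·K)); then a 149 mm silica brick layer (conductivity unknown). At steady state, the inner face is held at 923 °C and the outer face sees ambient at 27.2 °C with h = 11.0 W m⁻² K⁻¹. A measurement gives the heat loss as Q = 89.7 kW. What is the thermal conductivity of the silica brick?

ΣR = ΔT/Q = |923 − 27.2|/89700 = 0.009987 K/W
Known resistances:
  R_castable refractory = L/(kA) = 0.0448/(0.823·25.6) = 0.002126 K/W
  R_conv,out = 1/(hA) = 1/(11.0·25.6) = 0.003551 K/W
R_silica brick = ΣR − ΣR_known = 0.009987 − 0.005677 = 0.004310 K/W
L/(kA) = 0.004310 ⇒ k = 0.149/(0.004310·25.6) = 1.35 W/m·K

k = 1.35 W/m·K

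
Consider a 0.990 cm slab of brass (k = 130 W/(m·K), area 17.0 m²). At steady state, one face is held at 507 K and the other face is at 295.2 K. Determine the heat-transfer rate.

Q = 47300 kW

Q = kA·ΔT/L = 130 × 17.0 × |507 K − 295.2 K| / 0.00990 = 4.73×10^7 W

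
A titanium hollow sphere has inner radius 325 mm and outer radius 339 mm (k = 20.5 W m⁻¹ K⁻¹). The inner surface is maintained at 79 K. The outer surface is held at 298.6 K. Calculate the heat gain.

Q = 4πk·ΔT/(1/r₁ − 1/r₂) = 4π × 20.5 × 219.6 / (1/0.325 − 1/0.339) = 4.45×10^5 W

Q = 445 kW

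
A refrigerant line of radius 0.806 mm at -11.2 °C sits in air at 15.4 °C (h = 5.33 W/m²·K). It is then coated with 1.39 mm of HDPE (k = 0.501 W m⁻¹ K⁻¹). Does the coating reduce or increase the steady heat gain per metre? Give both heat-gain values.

increases: 0.718 → 1.91 W/m

Critical radius for a cylinder: r_cr = k/h = 0.0940 m = 9.40 cm.
Outer radius after coating: r₂ = 8.06×10^-4 + 0.00139 = 0.002196 m.
Since r₁ < r_cr and r₂ ≤ r_cr, the coating moves toward the maximum at r_cr — heat gain rises.
Bare: R = 1/(2πr₁h) = 37.05 m·K/W; Q = 26.6/37.05 = 0.718 W/m.
Coated: R = R_cond + R_conv = 13.92 m·K/W; Q = 26.6/13.92 = 1.91 W/m.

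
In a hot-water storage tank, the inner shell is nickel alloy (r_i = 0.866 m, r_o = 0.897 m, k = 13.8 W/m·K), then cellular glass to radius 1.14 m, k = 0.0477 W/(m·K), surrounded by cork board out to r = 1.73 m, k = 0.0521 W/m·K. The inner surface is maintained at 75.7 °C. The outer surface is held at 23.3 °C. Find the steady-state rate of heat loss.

Treat each layer as a resistance in series:
  R_nickel alloy = (1/0.866 − 1/0.897)/(4πk) = 0.03991/(4π·13.8) = 2.301×10^-4 K/W
  R_cellular glass = (1/0.897 − 1/1.14)/(4πk) = 0.2376/(4π·0.0477) = 0.3964 K/W
  R_cork board = (1/1.14 − 1/1.73)/(4πk) = 0.2992/(4π·0.0521) = 0.4569 K/W
ΣR = 2.301×10^-4 + 0.3964 + 0.4569 = 0.8535 K/W
Q = ΔT/ΣR = (75.7 °C − 23.3 °C)/0.8535 = 61.4 W

Q = 61.4 W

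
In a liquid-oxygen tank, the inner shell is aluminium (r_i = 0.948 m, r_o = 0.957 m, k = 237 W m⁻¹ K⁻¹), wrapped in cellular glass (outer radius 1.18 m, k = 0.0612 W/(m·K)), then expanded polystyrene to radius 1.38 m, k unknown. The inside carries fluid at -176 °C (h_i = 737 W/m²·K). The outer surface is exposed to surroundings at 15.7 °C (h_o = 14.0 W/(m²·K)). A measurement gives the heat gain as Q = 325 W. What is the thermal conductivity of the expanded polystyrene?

k = 0.0296 W/m·K

ΣR = ΔT/Q = |-176 − 15.7|/325 = 0.5898 K/W
Known resistances:
  R_conv,in = 1/(4πr²h) = 1/(4π·0.948²·737) = 1.201×10^-4 K/W
  R_aluminium = (1/0.948 − 1/0.957)/(4πk) = 0.009920/(4π·237) = 3.331×10^-6 K/W
  R_cellular glass = (1/0.957 − 1/1.18)/(4πk) = 0.1975/(4π·0.0612) = 0.2568 K/W
  R_conv,out = 1/(4πr²h) = 1/(4π·1.38²·14.0) = 0.002985 K/W
R_expanded polystyrene = ΣR − ΣR_known = 0.5898 − 0.2599 = 0.3299 K/W
(1/r₁−1/r₂)/(4πk) = 0.3299 ⇒ k = 0.1228/(4π·0.3299) = 0.0296 W/m·K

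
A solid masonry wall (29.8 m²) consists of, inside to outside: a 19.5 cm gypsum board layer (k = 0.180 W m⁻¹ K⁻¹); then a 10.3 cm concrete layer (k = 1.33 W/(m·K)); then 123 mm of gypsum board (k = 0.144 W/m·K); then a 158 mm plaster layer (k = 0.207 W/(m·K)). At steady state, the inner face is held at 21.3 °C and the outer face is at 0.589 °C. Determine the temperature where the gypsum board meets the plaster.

T = 6.28 °C

Treat each layer as a resistance in series:
  R_gypsum board = L/(kA) = 0.195/(0.180·29.8) = 0.03635 K/W
  R_concrete = L/(kA) = 0.103/(1.33·29.8) = 0.002599 K/W
  R_gypsum board = L/(kA) = 0.123/(0.144·29.8) = 0.02866 K/W
  R_plaster = L/(kA) = 0.158/(0.207·29.8) = 0.02561 K/W
ΣR = 0.03635 + 0.002599 + 0.02866 + 0.02561 = 0.09322 K/W
Q = ΔT/ΣR = (21.3 °C − 0.589 °C)/0.09322 = 222.2 W
From the inner boundary to the gypsum board/plaster interface, ΣR_partial = 0.06761 K/W.
T_interface = T_in − Q·ΣR_partial = 21.3 °C − (222.2)(0.06761) = 6.28 °C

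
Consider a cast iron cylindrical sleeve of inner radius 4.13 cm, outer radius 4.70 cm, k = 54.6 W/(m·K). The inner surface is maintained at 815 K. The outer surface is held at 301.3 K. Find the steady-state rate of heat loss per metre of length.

Q' = 1360 kW/m

Q' = 2πk·ΔT/ln(r₂/r₁) = 2π × 54.6 × 513.7 / ln(0.0470/0.0413) = 1.36×10^6 W/m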